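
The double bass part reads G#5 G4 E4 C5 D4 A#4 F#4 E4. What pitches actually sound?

G#4 G3 E3 C4 D3 A#3 F#3 E3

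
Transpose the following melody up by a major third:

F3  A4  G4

F3 becomes A3
A4 becomes C#5
G4 becomes B4

A3 C#5 B4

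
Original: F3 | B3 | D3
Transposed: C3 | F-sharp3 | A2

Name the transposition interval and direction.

down a perfect fourth

Take the first pair: F3 → C3. F to C spans 4 letter names, so the interval is some kind of fourth.
C3 to F3 is 5 semitones, which makes it a perfect fourth; the second version is lower, so the direction is down.
Checking another pair — D3 → A2 — gives the same interval.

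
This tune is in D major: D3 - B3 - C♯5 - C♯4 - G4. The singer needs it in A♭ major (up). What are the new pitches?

D major to A♭ major up is a diminished fifth, so every note moves up by that interval.
D3 gives Ab3
B3 gives F4
C#5 gives G5
C#4 gives G4
G4 gives Db5

Ab3 F4 G5 G4 Db5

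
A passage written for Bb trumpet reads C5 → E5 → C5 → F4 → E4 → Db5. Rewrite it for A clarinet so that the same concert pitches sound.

First find concert pitch: the Bb trumpet sounds a major second below written, so C5 E5 C5 F4 E4 Db5 sounds Bb4 D5 Bb4 Eb4 D4 Cb5.
Then write for A clarinet: it sounds a minor third below written, so the part must be a minor third above concert.
Bb4 → Db5
D5 → F5
Bb4 → Db5
Eb4 → Gb4
D4 → F4
Cb5 → Ebb5

Db5 F5 Db5 Gb4 F4 Ebb5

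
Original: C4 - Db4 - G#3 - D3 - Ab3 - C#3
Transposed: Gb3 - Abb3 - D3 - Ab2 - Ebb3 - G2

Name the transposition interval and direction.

down an augmented fourth

Take the first pair: C4 → Gb3. C to G spans 4 letter names, so the interval is some kind of fourth.
Gb3 to C4 is 6 semitones, which makes it an augmented fourth; the second version is lower, so the direction is down.
Checking another pair — C#3 → G2 — gives the same interval.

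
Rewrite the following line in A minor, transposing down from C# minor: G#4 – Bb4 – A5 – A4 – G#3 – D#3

E4 Gb4 F5 F4 E3 B2

C# minor to A minor down is a major third, so every note moves down by that interval.
G#4 → E4
Bb4 → Gb4
A5 → F5
A4 → F4
G#3 → E3
D#3 → B2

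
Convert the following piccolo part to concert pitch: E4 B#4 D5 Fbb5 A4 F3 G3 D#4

Written C4 on the piccolo sounds as C5, a perfect octave higher; apply that shift to every note.
E4 → E5
B#4 → B#5
D5 → D6
Fbb5 → Fbb6
A4 → A5
F3 → F4
G3 → G4
D#4 → D#5

E5 B#5 D6 Fbb6 A5 F4 G4 D#5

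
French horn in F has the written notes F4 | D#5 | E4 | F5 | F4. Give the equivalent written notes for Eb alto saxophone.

G4 E#5 F#4 G5 G4

First find concert pitch: the French horn in F sounds a perfect fifth below written, so F4 D#5 E4 F5 F4 sounds Bb3 G#4 A3 Bb4 Bb3.
Then write for Eb alto saxophone: it sounds a major sixth below written, so the part must be a major sixth above concert.
Bb3 → G4
G#4 → E#5
A3 → F#4
Bb4 → G5
Bb3 → G4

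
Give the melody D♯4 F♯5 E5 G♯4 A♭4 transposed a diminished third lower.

D#4 -> B##3
F#5 -> D##5
E5 -> C##5
G#4 -> E##4
Ab4 -> F#4

B##3 D##5 C##5 E##4 F#4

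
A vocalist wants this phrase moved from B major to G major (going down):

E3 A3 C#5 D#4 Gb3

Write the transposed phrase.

C3 F3 A4 B3 Ebb3

From B down to G is a major third; apply that to each pitch.
E3 becomes C3
A3 becomes F3
C#5 becomes A4
D#4 becomes B3
Gb3 becomes Ebb3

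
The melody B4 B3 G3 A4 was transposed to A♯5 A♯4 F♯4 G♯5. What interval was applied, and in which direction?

up a major seventh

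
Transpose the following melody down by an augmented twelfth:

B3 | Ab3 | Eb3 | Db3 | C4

B3 becomes Eb2
Ab3 becomes Dbb2
Eb3 becomes Abb1
Db3 becomes Gbb1
C4 becomes Fb2

Eb2 Dbb2 Abb1 Gbb1 Fb2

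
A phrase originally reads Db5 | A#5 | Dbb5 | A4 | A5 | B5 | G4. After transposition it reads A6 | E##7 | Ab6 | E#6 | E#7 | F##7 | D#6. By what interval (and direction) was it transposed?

up an augmented twelfth

From Db5 to A6 is 12 letter names — a twelfth of some quality.
Db5 to A6 is 20 semitones, which makes it an augmented twelfth; the second version is higher, so the direction is up.
Checking another pair — G4 → D#6 — gives the same interval.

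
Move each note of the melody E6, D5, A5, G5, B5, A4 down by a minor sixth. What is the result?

G#5 F#4 C#5 B4 D#5 C#4

E6 becomes G#5
D5 becomes F#4
A5 becomes C#5
G5 becomes B4
B5 becomes D#5
A4 becomes C#4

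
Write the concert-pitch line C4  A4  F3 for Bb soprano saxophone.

D4 B4 G3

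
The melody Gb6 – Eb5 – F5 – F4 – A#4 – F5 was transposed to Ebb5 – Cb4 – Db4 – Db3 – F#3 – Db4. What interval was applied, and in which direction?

down a major tenth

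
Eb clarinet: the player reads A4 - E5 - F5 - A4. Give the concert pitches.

C5 G5 Ab5 C5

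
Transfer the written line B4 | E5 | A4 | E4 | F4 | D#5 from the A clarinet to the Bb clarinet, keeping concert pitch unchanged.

A#4 D#5 G#4 D#4 E4 C##5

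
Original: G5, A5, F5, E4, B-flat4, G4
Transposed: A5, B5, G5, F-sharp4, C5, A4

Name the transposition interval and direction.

Take the first pair: G5 → A5. G to A spans 2 letter names, so the interval is some kind of second.
G5 to A5 is 2 semitones, which makes it a major second; the second version is higher, so the direction is up.
Checking another pair — G4 → A4 — gives the same interval.

up a major second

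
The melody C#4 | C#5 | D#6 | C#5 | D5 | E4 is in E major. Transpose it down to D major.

B3 B4 C#6 B4 C5 D4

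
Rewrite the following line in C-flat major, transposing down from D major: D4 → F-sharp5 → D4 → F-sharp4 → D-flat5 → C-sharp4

Cb4 Eb5 Cb4 Eb4 Cbb5 Bb3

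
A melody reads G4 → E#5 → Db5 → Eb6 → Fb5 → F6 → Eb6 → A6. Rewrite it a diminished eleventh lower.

G4 down a diminished eleventh is D#3.
E#5: an eleventh down reaches B, and 16 semitones makes it B##3.
Db5: an eleventh down reaches A, and 16 semitones makes it A3.
Eb6 down a diminished eleventh is B4.
Fb5 down a diminished eleventh is C4.
F6: an eleventh down reaches C, and 16 semitones makes it C#5.
Eb6 down a diminished eleventh is B4.
A6 down a diminished eleventh is E#5.

D#3 B##3 A3 B4 C4 C#5 B4 E#5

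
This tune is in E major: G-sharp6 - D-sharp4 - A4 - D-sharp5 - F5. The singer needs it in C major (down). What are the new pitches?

E6 B3 F4 B4 Db5

From E down to C is a major third; apply that to each pitch.
G#6 -> E6
D#4 -> B3
A4 -> F4
D#5 -> B4
F5 -> Db5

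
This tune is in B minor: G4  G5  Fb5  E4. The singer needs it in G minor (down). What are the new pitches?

B minor to G minor down is a major third, so every note moves down by that interval.
G4 becomes Eb4
G5 becomes Eb5
Fb5 becomes Dbb5
E4 becomes C4

Eb4 Eb5 Dbb5 C4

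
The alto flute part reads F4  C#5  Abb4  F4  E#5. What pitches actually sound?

Written C4 on the alto flute sounds as G3, a perfect fourth lower; apply that shift to every note.
F4 → C4
C#5 → G#4
Abb4 → Ebb4
F4 → C4
E#5 → B#4

C4 G#4 Ebb4 C4 B#4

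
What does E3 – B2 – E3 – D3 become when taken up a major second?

F#3 C#3 F#3 E3

E3: a second up reaches F, and 2 semitones makes it F#3.
B2 up a major second is C#3.
E3: a second up reaches F, and 2 semitones makes it F#3.
A major second up from D3 gives E3.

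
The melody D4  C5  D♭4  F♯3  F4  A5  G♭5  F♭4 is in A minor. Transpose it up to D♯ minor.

G#4 F#5 G4 B#3 B4 D#6 C6 Bb4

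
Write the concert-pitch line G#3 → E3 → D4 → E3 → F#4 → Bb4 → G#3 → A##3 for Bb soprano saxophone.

A#3 F#3 E4 F#3 G#4 C5 A#3 B##3

Written C4 sounds as Bb3 on the Bb soprano saxophone, so concert pitches are written a major second up.
G#3 to A#3
E3 to F#3
D4 to E4
E3 to F#3
F#4 to G#4
Bb4 to C5
G#3 to A#3
A##3 to B##3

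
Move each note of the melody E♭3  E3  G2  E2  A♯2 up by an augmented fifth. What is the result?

B3 B#3 D#3 B#2 E##3

Eb3 becomes B3
E3 becomes B#3
G2 becomes D#3
E2 becomes B#2
A#2 becomes E##3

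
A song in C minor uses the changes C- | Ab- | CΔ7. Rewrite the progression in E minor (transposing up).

C minor up to E minor is a major third; each chord root moves by that interval while the quality stays the same.
C-: root C up a major third → E, giving E-.
Ab-: root Ab up a major third → C, giving C-.
CΔ7: root C up a major third → E, giving EΔ7.

E- C- EΔ7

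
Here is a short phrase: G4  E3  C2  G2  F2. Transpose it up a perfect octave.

G4 becomes G5
E3 becomes E4
C2 becomes C3
G2 becomes G3
F2 becomes F3

G5 E4 C3 G3 F3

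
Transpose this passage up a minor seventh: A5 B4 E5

G6 A5 D6

A5 up a minor seventh is G6.
A minor seventh up from B4 gives A5.
E5: a seventh up reaches D, and 10 semitones makes it D6.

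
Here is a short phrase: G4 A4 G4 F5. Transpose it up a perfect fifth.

D5 E5 D5 C6

G4 gives D5
A4 gives E5
G4 gives D5
F5 gives C6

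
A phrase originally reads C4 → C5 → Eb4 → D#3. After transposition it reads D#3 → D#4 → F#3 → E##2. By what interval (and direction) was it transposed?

down a diminished seventh

From C4 to D#3 is 7 letter names — a seventh of some quality.
D#3 to C4 is 9 semitones, which makes it a diminished seventh; the second version is lower, so the direction is down.
Checking another pair — D#3 → E##2 — gives the same interval.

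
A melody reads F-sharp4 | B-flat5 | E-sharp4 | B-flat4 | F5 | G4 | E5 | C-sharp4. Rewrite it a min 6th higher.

D5 Gb6 C#5 Gb5 Db6 Eb5 C6 A4

F#4 -> D5
Bb5 -> Gb6
E#4 -> C#5
Bb4 -> Gb5
F5 -> Db6
G4 -> Eb5
E5 -> C6
C#4 -> A4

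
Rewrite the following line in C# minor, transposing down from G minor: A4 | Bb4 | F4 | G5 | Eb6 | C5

D#4 E4 B3 C#5 A5 F#4

G minor to C# minor down is a diminished fifth, so every note moves down by that interval.
A4 gives D#4
Bb4 gives E4
F4 gives B3
G5 gives C#5
Eb6 gives A5
C5 gives F#4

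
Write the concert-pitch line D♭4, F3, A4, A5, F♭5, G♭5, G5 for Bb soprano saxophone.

Eb4 G3 B4 B5 Gb5 Ab5 A5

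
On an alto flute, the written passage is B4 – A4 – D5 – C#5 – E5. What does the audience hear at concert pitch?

F#4 E4 A4 G#4 B4

Written C4 on the alto flute sounds as G3, a perfect fourth lower; apply that shift to every note.
B4 becomes F#4
A4 becomes E4
D5 becomes A4
C#5 becomes G#4
E5 becomes B4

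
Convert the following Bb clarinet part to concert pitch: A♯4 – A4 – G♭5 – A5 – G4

G#4 G4 Fb5 G5 F4

Written C4 on the Bb clarinet sounds as Bb3, a major second lower; apply that shift to every note.
A#4 -> G#4
A4 -> G4
Gb5 -> Fb5
A5 -> G5
G4 -> F4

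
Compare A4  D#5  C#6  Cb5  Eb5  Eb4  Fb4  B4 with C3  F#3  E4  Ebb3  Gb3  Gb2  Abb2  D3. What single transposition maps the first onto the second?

From A4 to C3 is 13 letter names — a thirteenth of some quality.
C3 to A4 is 21 semitones, which makes it a major thirteenth; the second version is lower, so the direction is down.
Checking another pair — B4 → D3 — gives the same interval.

down a major thirteenth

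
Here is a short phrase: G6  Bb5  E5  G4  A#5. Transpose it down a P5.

C6 Eb5 A4 C4 D#5

G6 gives C6
Bb5 gives Eb5
E5 gives A4
G4 gives C4
A#5 gives D#5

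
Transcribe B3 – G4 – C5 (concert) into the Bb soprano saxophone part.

Written C4 sounds as Bb3 on the Bb soprano saxophone, so concert pitches are written a major second up.
B3 becomes C#4
G4 becomes A4
C5 becomes D5

C#4 A4 D5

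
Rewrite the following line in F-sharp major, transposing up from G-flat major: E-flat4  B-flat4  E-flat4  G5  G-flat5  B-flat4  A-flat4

G-flat major to F-sharp major up is an augmented seventh, so every note moves up by that interval.
Eb4 gives D#5
Bb4 gives A#5
Eb4 gives D#5
G5 gives F##6
Gb5 gives F#6
Bb4 gives A#5
Ab4 gives G#5

D#5 A#5 D#5 F##6 F#6 A#5 G#5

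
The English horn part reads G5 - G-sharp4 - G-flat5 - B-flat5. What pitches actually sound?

C5 C#4 Cb5 Eb5

The English horn sounds a perfect fifth below written, so transpose each written note down a perfect fifth.
G5 becomes C5
G#4 becomes C#4
Gb5 becomes Cb5
Bb5 becomes Eb5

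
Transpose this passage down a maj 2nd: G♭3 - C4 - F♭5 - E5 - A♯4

Gb3: a second down reaches F, and 2 semitones makes it Fb3.
C4 down a major second is Bb3.
A major second down from Fb5 gives Ebb5.
E5 down a major second is D5.
A#4 down a major second is G#4.

Fb3 Bb3 Ebb5 D5 G#4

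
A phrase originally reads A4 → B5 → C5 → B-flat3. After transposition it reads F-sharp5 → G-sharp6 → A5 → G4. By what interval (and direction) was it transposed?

Take the first pair: A4 → F#5. A to F spans 6 letter names, so the interval is some kind of sixth.
A4 to F#5 is 9 semitones, which makes it a major sixth; the second version is higher, so the direction is up.
Checking another pair — Bb3 → G4 — gives the same interval.

up a major sixth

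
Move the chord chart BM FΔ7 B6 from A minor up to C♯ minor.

D#M AΔ7 D#6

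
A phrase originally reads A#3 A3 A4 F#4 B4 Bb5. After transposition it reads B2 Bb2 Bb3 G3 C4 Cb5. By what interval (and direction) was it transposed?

From A#3 to B2 is 7 letter names — a seventh of some quality.
B2 to A#3 is 11 semitones, which makes it a major seventh; the second version is lower, so the direction is down.
Checking another pair — Bb5 → Cb5 — gives the same interval.

down a major seventh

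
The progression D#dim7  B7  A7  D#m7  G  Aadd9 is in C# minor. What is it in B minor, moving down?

C#dim7 A7 G7 C#m7 F Gadd9

C# minor down to B minor is a major second; each chord root moves by that interval while the quality stays the same.
D#dim7: root D# down a major second → C#, giving C#dim7.
B7: root B down a major second → A, giving A7.
A7: root A down a major second → G, giving G7.
D#m7: root D# down a major second → C#, giving C#m7.
G: root G down a major second → F, giving F.
Aadd9: root A down a major second → G, giving Gadd9.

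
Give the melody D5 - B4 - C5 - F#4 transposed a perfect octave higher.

D6 B5 C6 F#5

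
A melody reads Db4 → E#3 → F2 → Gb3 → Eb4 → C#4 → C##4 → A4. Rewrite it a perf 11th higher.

Gb5 A#4 Bb3 Cb5 Ab5 F#5 F##5 D6

Db4 up a perfect eleventh is Gb5.
E#3: an eleventh up reaches A, and 17 semitones makes it A#4.
F2 up a perfect eleventh is Bb3.
A perfect eleventh up from Gb3 gives Cb5.
Eb4: an eleventh up reaches A, and 17 semitones makes it Ab5.
A perfect eleventh up from C#4 gives F#5.
C##4 up a perfect eleventh is F##5.
A4: an eleventh up reaches D, and 17 semitones makes it D6.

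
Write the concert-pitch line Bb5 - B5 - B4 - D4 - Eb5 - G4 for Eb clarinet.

Written C4 sounds as Eb4 on the Eb clarinet, so concert pitches are written a minor third down.
Bb5 -> G5
B5 -> G#5
B4 -> G#4
D4 -> B3
Eb5 -> C5
G4 -> E4

G5 G#5 G#4 B3 C5 E4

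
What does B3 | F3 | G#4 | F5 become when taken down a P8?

B3 to B2
F3 to F2
G#4 to G#3
F5 to F4

B2 F2 G#3 F4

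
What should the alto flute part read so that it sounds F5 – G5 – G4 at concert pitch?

Written C4 sounds as G3 on the alto flute, so concert pitches are written a perfect fourth up.
F5 -> Bb5
G5 -> C6
G4 -> C5

Bb5 C6 C5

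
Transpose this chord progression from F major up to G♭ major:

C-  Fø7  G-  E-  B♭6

F major up to G♭ major is a minor second; each chord root moves by that interval while the quality stays the same.
C-: root C up a minor second → Db, giving Db-.
Fø7: root F up a minor second → Gb, giving Gbø7.
G-: root G up a minor second → Ab, giving Ab-.
E-: root E up a minor second → F, giving F-.
B♭6: root B♭ up a minor second → Cb, giving Cb6.

Db- Gbø7 Ab- F- Cb6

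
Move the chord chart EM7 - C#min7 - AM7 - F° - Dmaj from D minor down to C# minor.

D#M7 B#min7 G#M7 E° C#maj

D minor down to C# minor is a minor second; each chord root moves by that interval while the quality stays the same.
EM7: root E down a minor second → D#, giving D#M7.
C#min7: root C# down a minor second → B#, giving B#min7.
AM7: root A down a minor second → G#, giving G#M7.
F°: root F down a minor second → E, giving E°.
Dmaj: root D down a minor second → C#, giving C#maj.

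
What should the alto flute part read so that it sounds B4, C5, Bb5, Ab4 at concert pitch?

E5 F5 Eb6 Db5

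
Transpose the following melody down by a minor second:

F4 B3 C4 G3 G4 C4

A minor second down from F4 gives E4.
B3: a second down reaches A, and 1 semitone makes it A#3.
A minor second down from C4 gives B3.
A minor second down from G3 gives F#3.
G4 down a minor second is F#4.
C4 down a minor second is B3.

E4 A#3 B3 F#3 F#4 B3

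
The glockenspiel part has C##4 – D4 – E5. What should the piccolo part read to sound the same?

C##5 D5 E6

First find concert pitch: the glockenspiel sounds a perfect fifteenth above written, so C##4 D4 E5 sounds C##6 D6 E7.
Then write for piccolo: it sounds a perfect octave above written, so the part must be a perfect octave below concert.
C##6 → C##5
D6 → D5
E7 → E6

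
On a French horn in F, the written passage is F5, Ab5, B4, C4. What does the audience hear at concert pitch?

The French horn in F sounds a perfect fifth below written, so transpose each written note down a perfect fifth.
F5 gives Bb4
Ab5 gives Db5
B4 gives E4
C4 gives F3

Bb4 Db5 E4 F3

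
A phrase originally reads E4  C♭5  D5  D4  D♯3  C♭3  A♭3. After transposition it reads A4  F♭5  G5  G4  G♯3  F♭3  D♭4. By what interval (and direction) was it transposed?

Take the first pair: E4 → A4. E to A spans 4 letter names, so the interval is some kind of fourth.
E4 to A4 is 5 semitones, which makes it a perfect fourth; the second version is higher, so the direction is up.
Checking another pair — Ab3 → Db4 — gives the same interval.

up a perfect fourth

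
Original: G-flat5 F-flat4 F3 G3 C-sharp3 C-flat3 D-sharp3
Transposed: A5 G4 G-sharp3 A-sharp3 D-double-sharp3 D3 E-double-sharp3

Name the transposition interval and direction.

up an augmented second

Take the first pair: Gb5 → A5. G to A spans 2 letter names, so the interval is some kind of second.
Gb5 to A5 is 3 semitones, which makes it an augmented second; the second version is higher, so the direction is up.
Checking another pair — D#3 → E##3 — gives the same interval.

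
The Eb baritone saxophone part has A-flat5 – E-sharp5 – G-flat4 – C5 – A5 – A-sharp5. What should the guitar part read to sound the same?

First find concert pitch: the Eb baritone saxophone sounds a major thirteenth below written, so A-flat5 E-sharp5 G-flat4 C5 A5 A-sharp5 sounds Cb4 G#3 Bbb2 Eb3 C4 C#4.
Then write for guitar: it sounds a perfect octave below written, so the part must be a perfect octave above concert.
Cb4 → Cb5
G#3 → G#4
Bbb2 → Bbb3
Eb3 → Eb4
C4 → C5
C#4 → C#5

Cb5 G#4 Bbb3 Eb4 C5 C#5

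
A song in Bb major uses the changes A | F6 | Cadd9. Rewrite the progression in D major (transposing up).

C# A6 Eadd9

Bb major up to D major is a major third; each chord root moves by that interval while the quality stays the same.
A: root A up a major third → C#, giving C#.
F6: root F up a major third → A, giving A6.
Cadd9: root C up a major third → E, giving Eadd9.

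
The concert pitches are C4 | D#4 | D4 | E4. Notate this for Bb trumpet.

Written C4 sounds as Bb3 on the Bb trumpet, so concert pitches are written a major second up.
C4 becomes D4
D#4 becomes E#4
D4 becomes E4
E4 becomes F#4

D4 E#4 E4 F#4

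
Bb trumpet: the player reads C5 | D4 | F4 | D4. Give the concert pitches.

The Bb trumpet sounds a major second below written, so transpose each written note down a major second.
C5 gives Bb4
D4 gives C4
F4 gives Eb4
D4 gives C4

Bb4 C4 Eb4 C4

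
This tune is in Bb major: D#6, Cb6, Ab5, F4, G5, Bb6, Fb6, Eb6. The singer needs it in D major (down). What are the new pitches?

F##5 Eb5 C5 A3 B4 D6 Ab5 G5

Bb major to D major down is a minor sixth, so every note moves down by that interval.
D#6 → F##5
Cb6 → Eb5
Ab5 → C5
F4 → A3
G5 → B4
Bb6 → D6
Fb6 → Ab5
Eb6 → G5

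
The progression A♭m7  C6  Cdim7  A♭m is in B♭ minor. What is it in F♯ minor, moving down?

Em7 G#6 G#dim7 Em

B♭ minor down to F♯ minor is a diminished fourth; each chord root moves by that interval while the quality stays the same.
A♭m7: root A♭ down a diminished fourth → E, giving Em7.
C6: root C down a diminished fourth → G#, giving G#6.
Cdim7: root C down a diminished fourth → G#, giving G#dim7.
A♭m: root A♭ down a diminished fourth → E, giving Em.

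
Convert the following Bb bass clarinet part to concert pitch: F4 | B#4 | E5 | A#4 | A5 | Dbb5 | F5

Written C4 on the Bb bass clarinet sounds as Bb2, a major ninth lower; apply that shift to every note.
F4 gives Eb3
B#4 gives A#3
E5 gives D4
A#4 gives G#3
A5 gives G4
Dbb5 gives Cbb4
F5 gives Eb4

Eb3 A#3 D4 G#3 G4 Cbb4 Eb4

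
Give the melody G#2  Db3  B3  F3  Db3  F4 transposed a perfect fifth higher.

D#3 Ab3 F#4 C4 Ab3 C5

G#2 up a perfect fifth is D#3.
Db3: a fifth up reaches A, and 7 semitones makes it Ab3.
A perfect fifth up from B3 gives F#4.
F3: a fifth up reaches C, and 7 semitones makes it C4.
Db3: a fifth up reaches A, and 7 semitones makes it Ab3.
F4: a fifth up reaches C, and 7 semitones makes it C5.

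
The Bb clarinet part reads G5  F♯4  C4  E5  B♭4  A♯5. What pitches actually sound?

F5 E4 Bb3 D5 Ab4 G#5

Written C4 on the Bb clarinet sounds as Bb3, a major second lower; apply that shift to every note.
G5 -> F5
F#4 -> E4
C4 -> Bb3
E5 -> D5
Bb4 -> Ab4
A#5 -> G#5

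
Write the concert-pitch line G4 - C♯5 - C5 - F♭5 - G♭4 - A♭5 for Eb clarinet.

The Eb clarinet sounds a minor third above written, so the written part must be a minor third below concert — transpose each note down.
G4 becomes E4
C#5 becomes A#4
C5 becomes A4
Fb5 becomes Db5
Gb4 becomes Eb4
Ab5 becomes F5

E4 A#4 A4 Db5 Eb4 F5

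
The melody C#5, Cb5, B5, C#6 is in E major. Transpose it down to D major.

B4 Bbb4 A5 B5

From E down to D is a major second; apply that to each pitch.
C#5 becomes B4
Cb5 becomes Bbb4
B5 becomes A5
C#6 becomes B5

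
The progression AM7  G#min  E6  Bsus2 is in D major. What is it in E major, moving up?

BM7 A#min F#6 C#sus2

D major up to E major is a major second; each chord root moves by that interval while the quality stays the same.
AM7: root A up a major second → B, giving BM7.
G#min: root G# up a major second → A#, giving A#min.
E6: root E up a major second → F#, giving F#6.
Bsus2: root B up a major second → C#, giving C#sus2.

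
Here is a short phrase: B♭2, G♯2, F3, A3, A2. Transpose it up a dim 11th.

Bb2 becomes Ebb4
G#2 becomes C4
F3 becomes Bbb4
A3 becomes Db5
A2 becomes Db4

Ebb4 C4 Bbb4 Db5 Db4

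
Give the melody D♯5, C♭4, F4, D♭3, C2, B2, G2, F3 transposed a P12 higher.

D#5 becomes A#6
Cb4 becomes Gb5
F4 becomes C6
Db3 becomes Ab4
C2 becomes G3
B2 becomes F#4
G2 becomes D4
F3 becomes C5

A#6 Gb5 C6 Ab4 G3 F#4 D4 C5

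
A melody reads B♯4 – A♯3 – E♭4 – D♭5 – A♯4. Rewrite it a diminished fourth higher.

E5 D4 Abb4 Gbb5 D5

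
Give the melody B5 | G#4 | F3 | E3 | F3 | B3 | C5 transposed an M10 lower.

G4 E3 Db2 C2 Db2 G2 Ab3

B5 → G4
G#4 → E3
F3 → Db2
E3 → C2
F3 → Db2
B3 → G2
C5 → Ab3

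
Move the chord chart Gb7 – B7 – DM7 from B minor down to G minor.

B minor down to G minor is a major third; each chord root moves by that interval while the quality stays the same.
Gb7: root Gb down a major third → Ebb, giving Ebb7.
B7: root B down a major third → G, giving G7.
DM7: root D down a major third → Bb, giving BbM7.

Ebb7 G7 BbM7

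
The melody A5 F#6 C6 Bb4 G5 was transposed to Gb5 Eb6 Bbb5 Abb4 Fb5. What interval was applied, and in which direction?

down an augmented second

Take the first pair: A5 → Gb5. A to G spans 2 letter names, so the interval is some kind of second.
Gb5 to A5 is 3 semitones, which makes it an augmented second; the second version is lower, so the direction is down.
Checking another pair — G5 → Fb5 — gives the same interval.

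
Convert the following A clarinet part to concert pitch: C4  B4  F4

Written C4 on the A clarinet sounds as A3, a minor third lower; apply that shift to every note.
C4 to A3
B4 to G#4
F4 to D4

A3 G#4 D4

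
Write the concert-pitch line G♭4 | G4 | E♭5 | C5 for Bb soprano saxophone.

Written C4 sounds as Bb3 on the Bb soprano saxophone, so concert pitches are written a major second up.
Gb4 → Ab4
G4 → A4
Eb5 → F5
C5 → D5

Ab4 A4 F5 D5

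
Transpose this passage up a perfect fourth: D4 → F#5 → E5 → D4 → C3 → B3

G4 B5 A5 G4 F3 E4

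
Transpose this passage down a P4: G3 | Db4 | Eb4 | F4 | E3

D3 Ab3 Bb3 C4 B2

G3 down a perfect fourth is D3.
A perfect fourth down from Db4 gives Ab3.
Eb4 down a perfect fourth is Bb3.
A perfect fourth down from F4 gives C4.
E3 down a perfect fourth is B2.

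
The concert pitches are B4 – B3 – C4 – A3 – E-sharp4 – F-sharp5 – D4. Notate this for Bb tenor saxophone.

C#6 C#5 D5 B4 F##5 G#6 E5

The Bb tenor saxophone sounds a major ninth below written, so the written part must be a major ninth above concert — transpose each note up.
B4 to C#6
B3 to C#5
C4 to D5
A3 to B4
E#4 to F##5
F#5 to G#6
D4 to E5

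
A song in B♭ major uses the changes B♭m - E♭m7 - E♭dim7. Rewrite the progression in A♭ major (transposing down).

Abm Dbm7 Dbdim7

B♭ major down to A♭ major is a major second; each chord root moves by that interval while the quality stays the same.
B♭m: root B♭ down a major second → Ab, giving Abm.
E♭m7: root E♭ down a major second → Db, giving Dbm7.
E♭dim7: root E♭ down a major second → Db, giving Dbdim7.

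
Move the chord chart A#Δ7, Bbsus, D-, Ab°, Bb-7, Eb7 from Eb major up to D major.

G##Δ7 Asus C#- G° A-7 D7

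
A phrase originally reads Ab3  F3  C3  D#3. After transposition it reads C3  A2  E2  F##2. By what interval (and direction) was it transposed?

Take the first pair: Ab3 → C3. A to C spans 6 letter names, so the interval is some kind of sixth.
C3 to Ab3 is 8 semitones, which makes it a minor sixth; the second version is lower, so the direction is down.
Checking another pair — D#3 → F##2 — gives the same interval.

down a minor sixth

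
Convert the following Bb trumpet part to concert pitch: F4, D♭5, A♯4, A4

Written C4 on the Bb trumpet sounds as Bb3, a major second lower; apply that shift to every note.
F4 to Eb4
Db5 to Cb5
A#4 to G#4
A4 to G4

Eb4 Cb5 G#4 G4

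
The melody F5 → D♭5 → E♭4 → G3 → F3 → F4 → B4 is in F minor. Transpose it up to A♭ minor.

From F up to A♭ is a minor third; apply that to each pitch.
F5 to Ab5
Db5 to Fb5
Eb4 to Gb4
G3 to Bb3
F3 to Ab3
F4 to Ab4
B4 to D5

Ab5 Fb5 Gb4 Bb3 Ab3 Ab4 D5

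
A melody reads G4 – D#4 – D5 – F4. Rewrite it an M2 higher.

A4 E#4 E5 G4

G4 becomes A4
D#4 becomes E#4
D5 becomes E5
F4 becomes G4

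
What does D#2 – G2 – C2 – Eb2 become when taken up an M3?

F##2 B2 E2 G2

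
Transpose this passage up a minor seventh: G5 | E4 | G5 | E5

F6 D5 F6 D6

G5 → F6
E4 → D5
G5 → F6
E5 → D6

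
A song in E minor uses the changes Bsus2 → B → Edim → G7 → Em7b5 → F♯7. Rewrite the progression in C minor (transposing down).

Gsus2 G Cdim Eb7 Cm7b5 D7

E minor down to C minor is a major third; each chord root moves by that interval while the quality stays the same.
Bsus2: root B down a major third → G, giving Gsus2.
B: root B down a major third → G, giving G.
Edim: root E down a major third → C, giving Cdim.
G7: root G down a major third → Eb, giving Eb7.
Em7b5: root E down a major third → C, giving Cm7b5.
F♯7: root F♯ down a major third → D, giving D7.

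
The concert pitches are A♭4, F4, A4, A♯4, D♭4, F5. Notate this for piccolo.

Written C4 sounds as C5 on the piccolo, so concert pitches are written a perfect octave down.
Ab4 becomes Ab3
F4 becomes F3
A4 becomes A3
A#4 becomes A#3
Db4 becomes Db3
F5 becomes F4

Ab3 F3 A3 A#3 Db3 F4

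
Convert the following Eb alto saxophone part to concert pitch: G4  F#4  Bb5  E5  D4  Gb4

Bb3 A3 Db5 G4 F3 Bbb3

The Eb alto saxophone sounds a major sixth below written, so transpose each written note down a major sixth.
G4 → Bb3
F#4 → A3
Bb5 → Db5
E5 → G4
D4 → F3
Gb4 → Bbb3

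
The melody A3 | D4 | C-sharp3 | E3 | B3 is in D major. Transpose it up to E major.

B3 E4 D#3 F#3 C#4

D major to E major up is a major second, so every note moves up by that interval.
A3 -> B3
D4 -> E4
C#3 -> D#3
E3 -> F#3
B3 -> C#4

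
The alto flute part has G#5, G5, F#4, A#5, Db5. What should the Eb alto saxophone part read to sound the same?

B#5 B5 A#4 C##6 F5

First find concert pitch: the alto flute sounds a perfect fourth below written, so G#5 G5 F#4 A#5 Db5 sounds D#5 D5 C#4 E#5 Ab4.
Then write for Eb alto saxophone: it sounds a major sixth below written, so the part must be a major sixth above concert.
D#5 → B#5
D5 → B5
C#4 → A#4
E#5 → C##6
Ab4 → F5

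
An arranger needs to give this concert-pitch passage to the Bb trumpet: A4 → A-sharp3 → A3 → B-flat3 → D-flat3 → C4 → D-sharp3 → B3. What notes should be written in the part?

B4 B#3 B3 C4 Eb3 D4 E#3 C#4

Written C4 sounds as Bb3 on the Bb trumpet, so concert pitches are written a major second up.
A4 -> B4
A#3 -> B#3
A3 -> B3
Bb3 -> C4
Db3 -> Eb3
C4 -> D4
D#3 -> E#3
B3 -> C#4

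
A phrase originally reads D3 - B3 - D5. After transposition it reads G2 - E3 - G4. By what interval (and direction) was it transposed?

Take the first pair: D3 → G2. D to G spans 5 letter names, so the interval is some kind of fifth.
G2 to D3 is 7 semitones, which makes it a perfect fifth; the second version is lower, so the direction is down.
Checking another pair — D5 → G4 — gives the same interval.

down a perfect fifth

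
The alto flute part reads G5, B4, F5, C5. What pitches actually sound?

D5 F#4 C5 G4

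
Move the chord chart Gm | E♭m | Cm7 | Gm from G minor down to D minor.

G minor down to D minor is a perfect fourth; each chord root moves by that interval while the quality stays the same.
Gm: root G down a perfect fourth → D, giving Dm.
E♭m: root E♭ down a perfect fourth → Bb, giving Bbm.
Cm7: root C down a perfect fourth → G, giving Gm7.
Gm: root G down a perfect fourth → D, giving Dm.

Dm Bbm Gm7 Dm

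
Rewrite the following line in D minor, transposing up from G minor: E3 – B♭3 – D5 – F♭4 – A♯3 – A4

B3 F4 A5 Cb5 E#4 E5

From G up to D is a perfect fifth; apply that to each pitch.
E3 becomes B3
Bb3 becomes F4
D5 becomes A5
Fb4 becomes Cb5
A#3 becomes E#4
A4 becomes E5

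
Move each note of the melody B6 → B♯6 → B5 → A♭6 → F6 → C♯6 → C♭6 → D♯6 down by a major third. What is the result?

G6 G#6 G5 Fb6 Db6 A5 Abb5 B5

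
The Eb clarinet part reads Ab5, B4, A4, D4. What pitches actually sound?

The Eb clarinet sounds a minor third above written, so transpose each written note up a minor third.
Ab5 to Cb6
B4 to D5
A4 to C5
D4 to F4

Cb6 D5 C5 F4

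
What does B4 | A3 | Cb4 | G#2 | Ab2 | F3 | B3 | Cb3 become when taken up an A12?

B4 to F##6
A3 to E#5
Cb4 to G5
G#2 to D##4
Ab2 to E4
F3 to C#5
B3 to F##5
Cb3 to G4

F##6 E#5 G5 D##4 E4 C#5 F##5 G4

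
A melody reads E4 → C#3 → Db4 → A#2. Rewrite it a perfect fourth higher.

A4 F#3 Gb4 D#3

E4 -> A4
C#3 -> F#3
Db4 -> Gb4
A#2 -> D#3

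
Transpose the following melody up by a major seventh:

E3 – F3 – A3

E3 -> D#4
F3 -> E4
A3 -> G#4

D#4 E4 G#4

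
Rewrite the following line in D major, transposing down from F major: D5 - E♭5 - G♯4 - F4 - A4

B4 C5 E#4 D4 F#4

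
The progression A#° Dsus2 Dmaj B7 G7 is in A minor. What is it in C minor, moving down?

C#° Fsus2 Fmaj D7 Bb7

A minor down to C minor is a major sixth; each chord root moves by that interval while the quality stays the same.
A#°: root A# down a major sixth → C#, giving C#°.
Dsus2: root D down a major sixth → F, giving Fsus2.
Dmaj: root D down a major sixth → F, giving Fmaj.
B7: root B down a major sixth → D, giving D7.
G7: root G down a major sixth → Bb, giving Bb7.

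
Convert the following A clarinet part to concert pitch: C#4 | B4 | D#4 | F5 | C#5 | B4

Written C4 on the A clarinet sounds as A3, a minor third lower; apply that shift to every note.
C#4 → A#3
B4 → G#4
D#4 → B#3
F5 → D5
C#5 → A#4
B4 → G#4

A#3 G#4 B#3 D5 A#4 G#4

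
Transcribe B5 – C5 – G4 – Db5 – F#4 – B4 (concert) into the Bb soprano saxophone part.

C#6 D5 A4 Eb5 G#4 C#5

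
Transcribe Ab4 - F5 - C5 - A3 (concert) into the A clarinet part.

The A clarinet sounds a minor third below written, so the written part must be a minor third above concert — transpose each note up.
Ab4 -> Cb5
F5 -> Ab5
C5 -> Eb5
A3 -> C4

Cb5 Ab5 Eb5 C4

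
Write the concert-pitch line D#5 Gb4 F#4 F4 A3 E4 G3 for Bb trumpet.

E#5 Ab4 G#4 G4 B3 F#4 A3

Written C4 sounds as Bb3 on the Bb trumpet, so concert pitches are written a major second up.
D#5 to E#5
Gb4 to Ab4
F#4 to G#4
F4 to G4
A3 to B3
E4 to F#4
G3 to A3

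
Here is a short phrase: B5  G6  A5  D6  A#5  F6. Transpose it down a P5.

E5 C6 D5 G5 D#5 Bb5

B5 -> E5
G6 -> C6
A5 -> D5
D6 -> G5
A#5 -> D#5
F6 -> Bb5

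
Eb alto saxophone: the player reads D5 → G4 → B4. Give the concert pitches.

F4 Bb3 D4

Written C4 on the Eb alto saxophone sounds as Eb3, a major sixth lower; apply that shift to every note.
D5 becomes F4
G4 becomes Bb3
B4 becomes D4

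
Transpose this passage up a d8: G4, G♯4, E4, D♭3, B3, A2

Gb5 G5 Eb5 Dbb4 Bb4 Ab3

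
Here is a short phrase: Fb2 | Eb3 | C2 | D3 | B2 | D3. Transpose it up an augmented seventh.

Fb2: a seventh up reaches E, and 12 semitones makes it E3.
Eb3: a seventh up reaches D, and 12 semitones makes it D#4.
An augmented seventh up from C2 gives B#2.
D3 up an augmented seventh is C##4.
An augmented seventh up from B2 gives A##3.
D3: a seventh up reaches C, and 12 semitones makes it C##4.

E3 D#4 B#2 C##4 A##3 C##4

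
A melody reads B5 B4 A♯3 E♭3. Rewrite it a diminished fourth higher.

B5 becomes Eb6
B4 becomes Eb5
A#3 becomes D4
Eb3 becomes Abb3

Eb6 Eb5 D4 Abb3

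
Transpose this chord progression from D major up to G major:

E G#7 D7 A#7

D major up to G major is a perfect fourth; each chord root moves by that interval while the quality stays the same.
E: root E up a perfect fourth → A, giving A.
G#7: root G# up a perfect fourth → C#, giving C#7.
D7: root D up a perfect fourth → G, giving G7.
A#7: root A# up a perfect fourth → D#, giving D#7.

A C#7 G7 D#7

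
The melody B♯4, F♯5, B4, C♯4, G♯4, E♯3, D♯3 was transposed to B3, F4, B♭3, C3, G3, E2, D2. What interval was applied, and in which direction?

down an augmented octave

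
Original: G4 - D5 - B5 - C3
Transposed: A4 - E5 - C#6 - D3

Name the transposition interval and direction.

From G4 to A4 is 2 letter names — a second of some quality.
G4 to A4 is 2 semitones, which makes it a major second; the second version is higher, so the direction is up.
Checking another pair — C3 → D3 — gives the same interval.

up a major second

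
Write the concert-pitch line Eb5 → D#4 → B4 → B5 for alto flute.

The alto flute sounds a perfect fourth below written, so the written part must be a perfect fourth above concert — transpose each note up.
Eb5 becomes Ab5
D#4 becomes G#4
B4 becomes E5
B5 becomes E6

Ab5 G#4 E5 E6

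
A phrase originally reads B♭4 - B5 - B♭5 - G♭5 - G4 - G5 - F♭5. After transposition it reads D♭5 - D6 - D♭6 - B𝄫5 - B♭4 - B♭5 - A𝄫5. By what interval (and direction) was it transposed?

Take the first pair: Bb4 → Db5. B to D spans 3 letter names, so the interval is some kind of third.
Bb4 to Db5 is 3 semitones, which makes it a minor third; the second version is higher, so the direction is up.
Checking another pair — Fb5 → Abb5 — gives the same interval.

up a minor third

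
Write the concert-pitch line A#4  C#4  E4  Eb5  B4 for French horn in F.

Written C4 sounds as F3 on the French horn in F, so concert pitches are written a perfect fifth up.
A#4 to E#5
C#4 to G#4
E4 to B4
Eb5 to Bb5
B4 to F#5

E#5 G#4 B4 Bb5 F#5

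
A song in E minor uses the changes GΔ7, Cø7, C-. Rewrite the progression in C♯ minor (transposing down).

EΔ7 Aø7 A-

E minor down to C♯ minor is a minor third; each chord root moves by that interval while the quality stays the same.
GΔ7: root G down a minor third → E, giving EΔ7.
Cø7: root C down a minor third → A, giving Aø7.
C-: root C down a minor third → A, giving A-.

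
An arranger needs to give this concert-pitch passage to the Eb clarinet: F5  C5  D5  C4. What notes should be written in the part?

D5 A4 B4 A3

The Eb clarinet sounds a minor third above written, so the written part must be a minor third below concert — transpose each note down.
F5 to D5
C5 to A4
D5 to B4
C4 to A3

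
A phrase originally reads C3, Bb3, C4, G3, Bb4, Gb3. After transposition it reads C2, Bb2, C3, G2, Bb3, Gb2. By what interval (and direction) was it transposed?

Take the first pair: C3 → C2. C to C spans 8 letter names, so the interval is some kind of octave.
C2 to C3 is 12 semitones, which makes it a perfect octave; the second version is lower, so the direction is down.
Checking another pair — Gb3 → Gb2 — gives the same interval.

down a perfect octave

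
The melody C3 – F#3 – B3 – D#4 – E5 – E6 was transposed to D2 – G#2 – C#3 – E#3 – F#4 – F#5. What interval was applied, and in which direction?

down a minor seventh

Take the first pair: C3 → D2. C to D spans 7 letter names, so the interval is some kind of seventh.
D2 to C3 is 10 semitones, which makes it a minor seventh; the second version is lower, so the direction is down.
Checking another pair — E6 → F#5 — gives the same interval.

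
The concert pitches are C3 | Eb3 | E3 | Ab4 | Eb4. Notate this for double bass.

The double bass sounds a perfect octave below written, so the written part must be a perfect octave above concert — transpose each note up.
C3 → C4
Eb3 → Eb4
E3 → E4
Ab4 → Ab5
Eb4 → Eb5

C4 Eb4 E4 Ab5 Eb5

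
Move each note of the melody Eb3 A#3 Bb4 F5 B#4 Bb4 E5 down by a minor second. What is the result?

D3 G##3 A4 E5 A##4 A4 D#5

Eb3 down a minor second is D3.
A#3 down a minor second is G##3.
A minor second down from Bb4 gives A4.
F5: a second down reaches E, and 1 semitone makes it E5.
A minor second down from B#4 gives A##4.
A minor second down from Bb4 gives A4.
A minor second down from E5 gives D#5.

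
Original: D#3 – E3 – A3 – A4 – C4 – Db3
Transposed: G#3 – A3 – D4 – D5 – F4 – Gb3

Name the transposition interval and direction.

up a perfect fourth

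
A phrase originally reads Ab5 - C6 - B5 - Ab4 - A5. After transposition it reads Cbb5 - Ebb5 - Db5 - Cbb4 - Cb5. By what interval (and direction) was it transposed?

down an augmented sixth

Take the first pair: Ab5 → Cbb5. A to C spans 6 letter names, so the interval is some kind of sixth.
Cbb5 to Ab5 is 10 semitones, which makes it an augmented sixth; the second version is lower, so the direction is down.
Checking another pair — A5 → Cb5 — gives the same interval.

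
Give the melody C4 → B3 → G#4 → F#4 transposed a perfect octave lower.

C3 B2 G#3 F#3

C4 to C3
B3 to B2
G#4 to G#3
F#4 to F#3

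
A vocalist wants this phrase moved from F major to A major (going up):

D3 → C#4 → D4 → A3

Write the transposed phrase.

From F up to A is a major third; apply that to each pitch.
D3 to F#3
C#4 to E#4
D4 to F#4
A3 to C#4

F#3 E#4 F#4 C#4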